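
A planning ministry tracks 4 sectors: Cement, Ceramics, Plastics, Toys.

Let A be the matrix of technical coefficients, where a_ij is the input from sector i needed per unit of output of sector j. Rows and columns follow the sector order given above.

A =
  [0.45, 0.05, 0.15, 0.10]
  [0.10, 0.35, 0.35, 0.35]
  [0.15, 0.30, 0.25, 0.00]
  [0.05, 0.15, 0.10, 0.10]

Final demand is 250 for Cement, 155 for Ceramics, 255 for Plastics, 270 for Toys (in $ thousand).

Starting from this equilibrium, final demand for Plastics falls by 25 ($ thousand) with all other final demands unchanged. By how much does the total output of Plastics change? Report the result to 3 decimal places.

I − A =
  [   0.55    -0.05    -0.15    -0.10]
  [  -0.10     0.65    -0.35    -0.35]
  [  -0.15    -0.30     0.75     0.00]
  [  -0.05    -0.15    -0.10     0.90]
Compute the cofactors C_ij = (−1)^(i+j)·(3×3 minor ij) of I−A; the adjugate is their transpose:
adj(I−A) = Cᵀ =
  [ 0.294375   0.088500   0.109125   0.067125]
  [ 0.133125   0.345750   0.207875   0.149250]
  [ 0.112125   0.156000   0.282750   0.073125]
  [ 0.051000   0.079875   0.072125   0.184875]
det(I−A) = Σ_j (I−A)_1j·C_1j = (0.55)(0.294375) + (-0.05)(0.133125) + (-0.15)(0.112125) + (-0.10)(0.051000) = 0.13333125
(I − A)⁻¹ = adj(I−A) / det(I−A) ≈
  [   2.2078     0.6638     0.8185     0.5034]
  [   0.9985     2.5932     1.5591     1.1194]
  [   0.8410     1.1700     2.1207     0.5484]
  [   0.3825     0.5991     0.5409     1.3866]
Δx = (I − A)⁻¹ Δd with Δd having -25 in the Plastics component and 0 elsewhere.
So Δx_3 = L_33 · (-25), where L_33 = adj(I−A)_33 / det(I−A) = 0.282750 / 0.13333125.
Δx_3 = 0.282750 × (-25) / 0.13333125 = -7.06875 / 0.13333125 ≈ -53.016.

Δx_3 = -53.016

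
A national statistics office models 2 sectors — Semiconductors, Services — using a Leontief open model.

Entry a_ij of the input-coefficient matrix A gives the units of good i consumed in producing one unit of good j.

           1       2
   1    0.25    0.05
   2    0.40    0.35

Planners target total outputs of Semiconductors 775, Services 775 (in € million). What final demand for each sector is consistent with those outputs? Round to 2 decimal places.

d_1 = 542.50, d_2 = 193.75

I − A =
  [   0.75    -0.05]
  [  -0.40     0.65]
d = (I − A) x:
  d_1 = (+0.75)·775 + (-0.05)·775 = 542.50
  d_2 = (-0.40)·775 + (+0.65)·775 = 193.75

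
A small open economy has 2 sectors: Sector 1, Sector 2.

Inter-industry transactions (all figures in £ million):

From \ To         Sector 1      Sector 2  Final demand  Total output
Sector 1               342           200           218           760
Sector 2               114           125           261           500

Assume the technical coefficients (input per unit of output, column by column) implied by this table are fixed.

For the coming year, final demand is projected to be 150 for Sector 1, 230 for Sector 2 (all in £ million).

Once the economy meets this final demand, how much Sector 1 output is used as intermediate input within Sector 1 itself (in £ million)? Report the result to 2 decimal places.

z_11 = 261.06

Technical coefficients a_ij = z_ij / X_j:
  a_11 = 342/760 = 0.45, a_21 = 114/760 = 0.15
  a_12 = 200/500 = 0.40, a_22 = 125/500 = 0.25
I − A =
  [   0.55    -0.40]
  [  -0.15     0.75]
det(I−A) = (0.55)(0.75) − (-0.40)(-0.15) = 0.3525
adj(I−A) = [[0.75, 0.40], [0.15, 0.55]]
(I − A)⁻¹ = adj(I−A) / det(I−A) ≈
  [   2.1277     1.1348]
  [   0.4255     1.5603]
First solve x = (I − A)⁻¹ d = adj(I−A)·d / det(I−A); in particular x_1 = (0.75·150 + 0.40·230) / 0.3525 = 204.50 / 0.3525 ≈ 580.1418.
Intermediate flow from 1 to 1: z_11 = a_11 · x_1 = 0.45 × 204.50 / 0.3525 = 92.025 / 0.3525 ≈ 261.06.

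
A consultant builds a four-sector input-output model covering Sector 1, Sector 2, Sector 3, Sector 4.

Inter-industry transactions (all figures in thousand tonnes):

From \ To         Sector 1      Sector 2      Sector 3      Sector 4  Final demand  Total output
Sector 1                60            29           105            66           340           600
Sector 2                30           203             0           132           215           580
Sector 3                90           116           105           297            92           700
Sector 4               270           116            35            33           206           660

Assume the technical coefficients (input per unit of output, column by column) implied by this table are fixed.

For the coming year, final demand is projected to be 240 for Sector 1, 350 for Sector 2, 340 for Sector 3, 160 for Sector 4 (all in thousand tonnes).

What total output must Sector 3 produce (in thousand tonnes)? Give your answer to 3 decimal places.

Technical coefficients a_ij = z_ij / X_j:
  a_11 = 60/600 = 0.10, a_21 = 30/600 = 0.05, a_31 = 90/600 = 0.15, a_41 = 270/600 = 0.45
  a_12 = 29/580 = 0.05, a_22 = 203/580 = 0.35, a_32 = 116/580 = 0.20, a_42 = 116/580 = 0.20
  a_13 = 105/700 = 0.15, a_23 = 0/700 = 0.00, a_33 = 105/700 = 0.15, a_43 = 35/700 = 0.05
  a_14 = 66/660 = 0.10, a_24 = 132/660 = 0.20, a_34 = 297/660 = 0.45, a_44 = 33/660 = 0.05
I − A =
  [   0.90    -0.05    -0.15    -0.10]
  [  -0.05     0.65     0.00    -0.20]
  [  -0.15    -0.20     0.85    -0.45]
  [  -0.45    -0.20    -0.05     0.95]
Compute the cofactors C_ij = (−1)^(i+j)·(3×3 minor ij) of I−A; the adjugate is their transpose:
adj(I−A) = Cᵀ =
  [ 0.474250   0.099250   0.090375   0.113625]
  [ 0.117250   0.615750   0.029875   0.156125]
  [ 0.250250   0.263250   0.482625   0.310375]
  [ 0.262500   0.190500   0.074500   0.479000]
det(I−A) = Σ_j (I−A)_1j·C_1j = (0.90)(0.474250) + (-0.05)(0.117250) + (-0.15)(0.250250) + (-0.10)(0.262500) = 0.357175
(I − A)⁻¹ = adj(I−A) / det(I−A) ≈
  [   1.3278     0.2779     0.2530     0.3181]
  [   0.3283     1.7239     0.0836     0.4371]
  [   0.7006     0.7370     1.3512     0.8690]
  [   0.7349     0.5334     0.2086     1.3411]
x = (I − A)⁻¹ d = adj(I−A)·d / det(I−A), with det(I−A) = 0.357175:
  x_1 = (0.474250·240 + 0.099250·350 + 0.090375·340 + 0.113625·160) / 0.357175 = 197.465 / 0.357175 ≈ 552.852
  x_2 = (0.117250·240 + 0.615750·350 + 0.029875·340 + 0.156125·160) / 0.357175 = 278.79 / 0.357175 ≈ 780.542
  x_3 = (0.250250·240 + 0.263250·350 + 0.482625·340 + 0.310375·160) / 0.357175 = 365.95 / 0.357175 ≈ 1024.568
  x_4 = (0.262500·240 + 0.190500·350 + 0.074500·340 + 0.479000·160) / 0.357175 = 231.645 / 0.357175 ≈ 648.548

x_3 = 1024.568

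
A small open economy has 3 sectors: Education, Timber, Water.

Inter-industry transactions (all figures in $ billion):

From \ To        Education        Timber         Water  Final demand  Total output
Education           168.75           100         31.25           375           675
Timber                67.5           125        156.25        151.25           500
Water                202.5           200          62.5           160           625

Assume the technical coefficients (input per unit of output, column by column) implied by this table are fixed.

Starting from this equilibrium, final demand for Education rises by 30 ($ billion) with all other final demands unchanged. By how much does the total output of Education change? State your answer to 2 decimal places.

Technical coefficients a_ij = z_ij / X_j:
  a_11 = 168.75/675 = 0.25, a_21 = 67.5/675 = 0.10, a_31 = 202.5/675 = 0.30
  a_12 = 100/500 = 0.20, a_22 = 125/500 = 0.25, a_32 = 200/500 = 0.40
  a_13 = 31.25/625 = 0.05, a_23 = 156.25/625 = 0.25, a_33 = 62.5/625 = 0.10
I − A =
  [   0.75    -0.20    -0.05]
  [  -0.10     0.75    -0.25]
  [  -0.30    -0.40     0.90]
Cofactors of I−A, C_ij = (−1)^(i+j)·(minor ij) (rows/columns in the sector order above):
  C_11 = (0.75)(0.90) − (-0.25)(-0.40) = 0.5750
  C_12 = −[(-0.10)(0.90) − (-0.25)(-0.30)] = 0.1650
  C_13 = (-0.10)(-0.40) − (0.75)(-0.30) = 0.2650
  C_21 = −[(-0.20)(0.90) − (-0.05)(-0.40)] = 0.2000
  C_22 = (0.75)(0.90) − (-0.05)(-0.30) = 0.6600
  C_23 = −[(0.75)(-0.40) − (-0.20)(-0.30)] = 0.3600
  C_31 = (-0.20)(-0.25) − (-0.05)(0.75) = 0.0875
  C_32 = −[(0.75)(-0.25) − (-0.05)(-0.10)] = 0.1925
  C_33 = (0.75)(0.75) − (-0.20)(-0.10) = 0.5425
det(I−A) = Σ_j (I−A)_1j·C_1j = (0.75)(0.5750) + (-0.20)(0.1650) + (-0.05)(0.2650) = 0.3850
adj(I−A) = Cᵀ =
  [ 0.5750   0.2000   0.0875]
  [ 0.1650   0.6600   0.1925]
  [ 0.2650   0.3600   0.5425]
(I − A)⁻¹ = adj(I−A) / det(I−A) ≈
  [   1.4935     0.5195     0.2273]
  [   0.4286     1.7143     0.5000]
  [   0.6883     0.9351     1.4091]
Δx = (I − A)⁻¹ Δd with Δd having +30 in the Education component and 0 elsewhere.
So Δx_1 = L_11 · (+30), where L_11 = adj(I−A)_11 / det(I−A) = 0.5750 / 0.3850.
Δx_1 = 0.5750 × (+30) / 0.3850 = 17.25 / 0.3850 ≈ 44.81.

Δx_1 = 44.81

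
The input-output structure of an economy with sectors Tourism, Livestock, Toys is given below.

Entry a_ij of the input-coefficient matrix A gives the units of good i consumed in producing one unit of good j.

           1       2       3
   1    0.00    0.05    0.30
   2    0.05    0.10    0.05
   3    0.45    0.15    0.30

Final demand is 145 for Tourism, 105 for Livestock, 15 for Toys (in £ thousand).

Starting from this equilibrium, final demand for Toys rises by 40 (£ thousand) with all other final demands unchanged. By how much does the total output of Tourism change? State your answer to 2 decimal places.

Δx_1 = 21.98

I − A =
  [   1.00    -0.05    -0.30]
  [  -0.05     0.90    -0.05]
  [  -0.45    -0.15     0.70]
Cofactors of I−A, C_ij = (−1)^(i+j)·(minor ij) (rows/columns in the sector order above):
  C_11 = (0.90)(0.70) − (-0.05)(-0.15) = 0.6225
  C_12 = −[(-0.05)(0.70) − (-0.05)(-0.45)] = 0.0575
  C_13 = (-0.05)(-0.15) − (0.90)(-0.45) = 0.4125
  C_21 = −[(-0.05)(0.70) − (-0.30)(-0.15)] = 0.0800
  C_22 = (1.00)(0.70) − (-0.30)(-0.45) = 0.5650
  C_23 = −[(1.00)(-0.15) − (-0.05)(-0.45)] = 0.1725
  C_31 = (-0.05)(-0.05) − (-0.30)(0.90) = 0.2725
  C_32 = −[(1.00)(-0.05) − (-0.30)(-0.05)] = 0.0650
  C_33 = (1.00)(0.90) − (-0.05)(-0.05) = 0.8975
det(I−A) = Σ_j (I−A)_1j·C_1j = (1.00)(0.6225) + (-0.05)(0.0575) + (-0.30)(0.4125) = 0.495875
adj(I−A) = Cᵀ =
  [ 0.6225   0.0800   0.2725]
  [ 0.0575   0.5650   0.0650]
  [ 0.4125   0.1725   0.8975]
(I − A)⁻¹ = adj(I−A) / det(I−A) ≈
  [   1.2554     0.1613     0.5495]
  [   0.1160     1.1394     0.1311]
  [   0.8319     0.3479     1.8099]
Δx = (I − A)⁻¹ Δd with Δd having +40 in the Toys component and 0 elsewhere.
So Δx_1 = L_13 · (+40), where L_13 = adj(I−A)_13 / det(I−A) = 0.2725 / 0.495875.
Δx_1 = 0.2725 × (+40) / 0.495875 = 10.90 / 0.495875 ≈ 21.98.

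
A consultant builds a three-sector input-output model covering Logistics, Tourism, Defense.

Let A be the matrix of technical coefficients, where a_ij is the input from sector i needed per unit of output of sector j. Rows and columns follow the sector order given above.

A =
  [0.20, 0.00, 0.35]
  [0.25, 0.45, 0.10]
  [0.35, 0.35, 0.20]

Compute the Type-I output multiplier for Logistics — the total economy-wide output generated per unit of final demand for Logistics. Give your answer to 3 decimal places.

m_1 = 4.071

I − A =
  [   0.80     0.00    -0.35]
  [  -0.25     0.55    -0.10]
  [  -0.35    -0.35     0.80]
Cofactors of I−A, C_ij = (−1)^(i+j)·(minor ij) (rows/columns in the sector order above):
  C_11 = (0.55)(0.80) − (-0.10)(-0.35) = 0.4050
  C_12 = −[(-0.25)(0.80) − (-0.10)(-0.35)] = 0.2350
  C_13 = (-0.25)(-0.35) − (0.55)(-0.35) = 0.2800
  C_21 = −[(0.00)(0.80) − (-0.35)(-0.35)] = 0.1225
  C_22 = (0.80)(0.80) − (-0.35)(-0.35) = 0.5175
  C_23 = −[(0.80)(-0.35) − (0.00)(-0.35)] = 0.2800
  C_31 = (0.00)(-0.10) − (-0.35)(0.55) = 0.1925
  C_32 = −[(0.80)(-0.10) − (-0.35)(-0.25)] = 0.1675
  C_33 = (0.80)(0.55) − (0.00)(-0.25) = 0.4400
det(I−A) = Σ_j (I−A)_1j·C_1j = (0.80)(0.4050) + (0.00)(0.2350) + (-0.35)(0.2800) = 0.2260
adj(I−A) = Cᵀ =
  [ 0.4050   0.1225   0.1925]
  [ 0.2350   0.5175   0.1675]
  [ 0.2800   0.2800   0.4400]
(I − A)⁻¹ = adj(I−A) / det(I−A) ≈
  [   1.7920     0.5420     0.8518]
  [   1.0398     2.2898     0.7412]
  [   1.2389     1.2389     1.9469]
The output multiplier for sector j is the column-j sum of the Leontief inverse (I − A)⁻¹ = adj(I−A) / det(I−A).
Column 1 of adj(I−A): (0.4050, 0.2350, 0.2800); det(I−A) = 0.2260.
m_1 = (0.4050 + 0.2350 + 0.2800) / 0.2260 = 0.92 / 0.2260 ≈ 4.071.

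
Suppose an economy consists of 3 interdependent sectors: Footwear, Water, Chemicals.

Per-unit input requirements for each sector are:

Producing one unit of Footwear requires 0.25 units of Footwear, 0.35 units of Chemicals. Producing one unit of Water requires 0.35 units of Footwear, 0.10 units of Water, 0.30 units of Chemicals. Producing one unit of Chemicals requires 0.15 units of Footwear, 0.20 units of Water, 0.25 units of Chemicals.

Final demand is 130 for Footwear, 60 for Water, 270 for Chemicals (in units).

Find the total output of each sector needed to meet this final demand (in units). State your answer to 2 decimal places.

x_1 = 394.74, x_2 = 205.91, x_3 = 626.57

I − A =
  [   0.75    -0.35    -0.15]
  [   0.00     0.90    -0.20]
  [  -0.35    -0.30     0.75]
Cofactors of I−A, C_ij = (−1)^(i+j)·(minor ij) (rows/columns in the sector order above):
  C_11 = (0.90)(0.75) − (-0.20)(-0.30) = 0.6150
  C_12 = −[(0.00)(0.75) − (-0.20)(-0.35)] = 0.0700
  C_13 = (0.00)(-0.30) − (0.90)(-0.35) = 0.3150
  C_21 = −[(-0.35)(0.75) − (-0.15)(-0.30)] = 0.3075
  C_22 = (0.75)(0.75) − (-0.15)(-0.35) = 0.5100
  C_23 = −[(0.75)(-0.30) − (-0.35)(-0.35)] = 0.3475
  C_31 = (-0.35)(-0.20) − (-0.15)(0.90) = 0.2050
  C_32 = −[(0.75)(-0.20) − (-0.15)(0.00)] = 0.1500
  C_33 = (0.75)(0.90) − (-0.35)(0.00) = 0.6750
det(I−A) = Σ_j (I−A)_1j·C_1j = (0.75)(0.6150) + (-0.35)(0.0700) + (-0.15)(0.3150) = 0.3895
adj(I−A) = Cᵀ =
  [ 0.6150   0.3075   0.2050]
  [ 0.0700   0.5100   0.1500]
  [ 0.3150   0.3475   0.6750]
(I − A)⁻¹ = adj(I−A) / det(I−A) ≈
  [   1.5789     0.7895     0.5263]
  [   0.1797     1.3094     0.3851]
  [   0.8087     0.8922     1.7330]
x = (I − A)⁻¹ d = adj(I−A)·d / det(I−A), with det(I−A) = 0.3895:
  x_1 = (0.6150·130 + 0.3075·60 + 0.2050·270) / 0.3895 = 153.75 / 0.3895 ≈ 394.74
  x_2 = (0.0700·130 + 0.5100·60 + 0.1500·270) / 0.3895 = 80.20 / 0.3895 ≈ 205.91
  x_3 = (0.3150·130 + 0.3475·60 + 0.6750·270) / 0.3895 = 244.05 / 0.3895 ≈ 626.57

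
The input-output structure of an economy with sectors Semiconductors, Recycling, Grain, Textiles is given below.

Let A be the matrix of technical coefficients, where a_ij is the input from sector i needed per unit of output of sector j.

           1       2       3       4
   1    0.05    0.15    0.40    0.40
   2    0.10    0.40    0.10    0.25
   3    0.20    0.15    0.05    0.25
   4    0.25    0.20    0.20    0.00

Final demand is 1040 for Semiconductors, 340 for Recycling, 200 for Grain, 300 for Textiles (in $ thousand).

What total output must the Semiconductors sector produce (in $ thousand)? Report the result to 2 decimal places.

x_1 = 2791.76

I − A =
  [   0.95    -0.15    -0.40    -0.40]
  [  -0.10     0.60    -0.10    -0.25]
  [  -0.20    -0.15     0.95    -0.25]
  [  -0.25    -0.20    -0.20     1.00]
Compute the cofactors C_ij = (−1)^(i+j)·(3×3 minor ij) of I−A; the adjugate is their transpose:
adj(I−A) = Cᵀ =
  [ 0.465000   0.303000   0.298500   0.336375]
  [ 0.185625   0.639000   0.205500   0.285375]
  [ 0.176875   0.230375   0.430125   0.235875]
  [ 0.188750   0.249625   0.201750   0.456000]
det(I−A) = Σ_j (I−A)_1j·C_1j = (0.95)(0.465000) + (-0.15)(0.185625) + (-0.40)(0.176875) + (-0.40)(0.188750) = 0.26765625
(I − A)⁻¹ = adj(I−A) / det(I−A) ≈
  [   1.7373     1.1320     1.1152     1.2567]
  [   0.6935     2.3874     0.7678     1.0662]
  [   0.6608     0.8607     1.6070     0.8813]
  [   0.7052     0.9326     0.7538     1.7037]
x = (I − A)⁻¹ d = adj(I−A)·d / det(I−A), with det(I−A) = 0.26765625:
  x_1 = (0.465000·1040 + 0.303000·340 + 0.298500·200 + 0.336375·300) / 0.26765625 = 747.2325 / 0.26765625 ≈ 2791.76
  x_2 = (0.185625·1040 + 0.639000·340 + 0.205500·200 + 0.285375·300) / 0.26765625 = 537.0225 / 0.26765625 ≈ 2006.39
  x_3 = (0.176875·1040 + 0.230375·340 + 0.430125·200 + 0.235875·300) / 0.26765625 = 419.065 / 0.26765625 ≈ 1565.68
  x_4 = (0.188750·1040 + 0.249625·340 + 0.201750·200 + 0.456000·300) / 0.26765625 = 458.3225 / 0.26765625 ≈ 1712.35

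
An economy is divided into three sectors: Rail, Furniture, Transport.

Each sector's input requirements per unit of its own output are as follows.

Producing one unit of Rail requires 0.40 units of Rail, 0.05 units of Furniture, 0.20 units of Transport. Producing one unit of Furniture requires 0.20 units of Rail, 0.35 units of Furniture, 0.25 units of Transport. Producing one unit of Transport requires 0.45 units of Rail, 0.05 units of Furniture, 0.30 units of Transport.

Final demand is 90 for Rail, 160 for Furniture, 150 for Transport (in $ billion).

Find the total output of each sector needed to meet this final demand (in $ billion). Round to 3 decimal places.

x_1 = 652.891, x_2 = 336.452, x_3 = 520.988

I − A =
  [   0.60    -0.20    -0.45]
  [  -0.05     0.65    -0.05]
  [  -0.20    -0.25     0.70]
Cofactors of I−A, C_ij = (−1)^(i+j)·(minor ij) (rows/columns in the sector order above):
  C_11 = (0.65)(0.70) − (-0.05)(-0.25) = 0.4425
  C_12 = −[(-0.05)(0.70) − (-0.05)(-0.20)] = 0.0450
  C_13 = (-0.05)(-0.25) − (0.65)(-0.20) = 0.1425
  C_21 = −[(-0.20)(0.70) − (-0.45)(-0.25)] = 0.2525
  C_22 = (0.60)(0.70) − (-0.45)(-0.20) = 0.3300
  C_23 = −[(0.60)(-0.25) − (-0.20)(-0.20)] = 0.1900
  C_31 = (-0.20)(-0.05) − (-0.45)(0.65) = 0.3025
  C_32 = −[(0.60)(-0.05) − (-0.45)(-0.05)] = 0.0525
  C_33 = (0.60)(0.65) − (-0.20)(-0.05) = 0.3800
det(I−A) = Σ_j (I−A)_1j·C_1j = (0.60)(0.4425) + (-0.20)(0.0450) + (-0.45)(0.1425) = 0.192375
adj(I−A) = Cᵀ =
  [ 0.4425   0.2525   0.3025]
  [ 0.0450   0.3300   0.0525]
  [ 0.1425   0.1900   0.3800]
(I − A)⁻¹ = adj(I−A) / det(I−A) ≈
  [   2.3002     1.3125     1.5724]
  [   0.2339     1.7154     0.2729]
  [   0.7407     0.9877     1.9753]
x = (I − A)⁻¹ d = adj(I−A)·d / det(I−A), with det(I−A) = 0.192375:
  x_1 = (0.4425·90 + 0.2525·160 + 0.3025·150) / 0.192375 = 125.60 / 0.192375 ≈ 652.891
  x_2 = (0.0450·90 + 0.3300·160 + 0.0525·150) / 0.192375 = 64.725 / 0.192375 ≈ 336.452
  x_3 = (0.1425·90 + 0.1900·160 + 0.3800·150) / 0.192375 = 100.225 / 0.192375 ≈ 520.988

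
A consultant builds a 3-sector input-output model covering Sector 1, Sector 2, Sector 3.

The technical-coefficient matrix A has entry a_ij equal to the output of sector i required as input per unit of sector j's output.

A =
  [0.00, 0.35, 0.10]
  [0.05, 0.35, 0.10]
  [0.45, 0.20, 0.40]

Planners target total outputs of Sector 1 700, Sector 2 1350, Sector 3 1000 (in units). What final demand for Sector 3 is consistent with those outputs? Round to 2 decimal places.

I − A =
  [   1.00    -0.35    -0.10]
  [  -0.05     0.65    -0.10]
  [  -0.45    -0.20     0.60]
d = (I − A) x:
  d_1 = (+1.00)·700 + (-0.35)·1350 + (-0.10)·1000 = 127.50
  d_2 = (-0.05)·700 + (+0.65)·1350 + (-0.10)·1000 = 742.50
  d_3 = (-0.45)·700 + (-0.20)·1350 + (+0.60)·1000 = 15.00

d_3 = 15.00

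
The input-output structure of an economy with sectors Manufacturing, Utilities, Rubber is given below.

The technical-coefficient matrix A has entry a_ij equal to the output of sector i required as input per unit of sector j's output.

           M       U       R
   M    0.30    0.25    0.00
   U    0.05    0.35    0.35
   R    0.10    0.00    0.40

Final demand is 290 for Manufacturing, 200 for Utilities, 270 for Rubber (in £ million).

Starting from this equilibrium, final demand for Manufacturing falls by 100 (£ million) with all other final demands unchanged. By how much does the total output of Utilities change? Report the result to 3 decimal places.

Δx_U = -25.316

I − A =
  [   0.70    -0.25     0.00]
  [  -0.05     0.65    -0.35]
  [  -0.10     0.00     0.60]
Cofactors of I−A, C_ij = (−1)^(i+j)·(minor ij) (rows/columns in the sector order above):
  C_11 = (0.65)(0.60) − (-0.35)(0.00) = 0.3900
  C_12 = −[(-0.05)(0.60) − (-0.35)(-0.10)] = 0.0650
  C_13 = (-0.05)(0.00) − (0.65)(-0.10) = 0.0650
  C_21 = −[(-0.25)(0.60) − (0.00)(0.00)] = 0.1500
  C_22 = (0.70)(0.60) − (0.00)(-0.10) = 0.4200
  C_23 = −[(0.70)(0.00) − (-0.25)(-0.10)] = 0.0250
  C_31 = (-0.25)(-0.35) − (0.00)(0.65) = 0.0875
  C_32 = −[(0.70)(-0.35) − (0.00)(-0.05)] = 0.2450
  C_33 = (0.70)(0.65) − (-0.25)(-0.05) = 0.4425
det(I−A) = Σ_j (I−A)_1j·C_1j = (0.70)(0.3900) + (-0.25)(0.0650) + (0.00)(0.0650) = 0.25675
adj(I−A) = Cᵀ =
  [ 0.3900   0.1500   0.0875]
  [ 0.0650   0.4200   0.2450]
  [ 0.0650   0.0250   0.4425]
(I − A)⁻¹ = adj(I−A) / det(I−A) ≈
  [   1.5190     0.5842     0.3408]
  [   0.2532     1.6358     0.9542]
  [   0.2532     0.0974     1.7235]
Δx = (I − A)⁻¹ Δd with Δd having -100 in the Manufacturing component and 0 elsewhere.
So Δx_U = L_UM · (-100), where L_UM = adj(I−A)_UM / det(I−A) = 0.0650 / 0.25675.
Δx_U = 0.0650 × (-100) / 0.25675 = -6.50 / 0.25675 ≈ -25.316.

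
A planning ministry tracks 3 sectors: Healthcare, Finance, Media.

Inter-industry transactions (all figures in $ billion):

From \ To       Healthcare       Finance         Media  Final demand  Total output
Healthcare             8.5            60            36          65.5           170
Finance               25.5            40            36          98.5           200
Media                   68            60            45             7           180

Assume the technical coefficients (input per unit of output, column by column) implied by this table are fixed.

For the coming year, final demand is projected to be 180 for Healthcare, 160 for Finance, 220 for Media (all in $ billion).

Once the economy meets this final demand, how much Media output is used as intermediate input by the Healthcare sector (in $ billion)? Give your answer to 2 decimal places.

z_MH = 200.08

Technical coefficients a_ij = z_ij / X_j:
  a_HH = 8.5/170 = 0.05, a_FH = 25.5/170 = 0.15, a_MH = 68/170 = 0.40
  a_HF = 60/200 = 0.30, a_FF = 40/200 = 0.20, a_MF = 60/200 = 0.30
  a_HM = 36/180 = 0.20, a_FM = 36/180 = 0.20, a_MM = 45/180 = 0.25
I − A =
  [   0.95    -0.30    -0.20]
  [  -0.15     0.80    -0.20]
  [  -0.40    -0.30     0.75]
Cofactors of I−A, C_ij = (−1)^(i+j)·(minor ij) (rows/columns in the sector order above):
  C_11 = (0.80)(0.75) − (-0.20)(-0.30) = 0.5400
  C_12 = −[(-0.15)(0.75) − (-0.20)(-0.40)] = 0.1925
  C_13 = (-0.15)(-0.30) − (0.80)(-0.40) = 0.3650
  C_21 = −[(-0.30)(0.75) − (-0.20)(-0.30)] = 0.2850
  C_22 = (0.95)(0.75) − (-0.20)(-0.40) = 0.6325
  C_23 = −[(0.95)(-0.30) − (-0.30)(-0.40)] = 0.4050
  C_31 = (-0.30)(-0.20) − (-0.20)(0.80) = 0.2200
  C_32 = −[(0.95)(-0.20) − (-0.20)(-0.15)] = 0.2200
  C_33 = (0.95)(0.80) − (-0.30)(-0.15) = 0.7150
det(I−A) = Σ_j (I−A)_1j·C_1j = (0.95)(0.5400) + (-0.30)(0.1925) + (-0.20)(0.3650) = 0.38225
adj(I−A) = Cᵀ =
  [ 0.5400   0.2850   0.2200]
  [ 0.1925   0.6325   0.2200]
  [ 0.3650   0.4050   0.7150]
(I − A)⁻¹ = adj(I−A) / det(I−A) ≈
  [   1.4127     0.7456     0.5755]
  [   0.5036     1.6547     0.5755]
  [   0.9549     1.0595     1.8705]
First solve x = (I − A)⁻¹ d = adj(I−A)·d / det(I−A); in particular x_H = (0.5400·180 + 0.2850·160 + 0.2200·220) / 0.38225 = 191.20 / 0.38225 ≈ 500.1962.
Intermediate flow from M to H: z_MH = a_MH · x_H = 0.40 × 191.20 / 0.38225 = 76.48 / 0.38225 ≈ 200.08.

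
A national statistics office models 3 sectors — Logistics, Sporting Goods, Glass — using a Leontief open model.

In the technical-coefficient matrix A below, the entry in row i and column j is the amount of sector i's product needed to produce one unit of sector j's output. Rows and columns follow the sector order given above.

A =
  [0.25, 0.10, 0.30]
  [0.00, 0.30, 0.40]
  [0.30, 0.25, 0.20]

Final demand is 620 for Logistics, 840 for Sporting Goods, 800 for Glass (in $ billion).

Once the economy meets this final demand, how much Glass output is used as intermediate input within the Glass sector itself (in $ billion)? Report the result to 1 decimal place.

I − A =
  [   0.75    -0.10    -0.30]
  [   0.00     0.70    -0.40]
  [  -0.30    -0.25     0.80]
Cofactors of I−A, C_ij = (−1)^(i+j)·(minor ij) (rows/columns in the sector order above):
  C_11 = (0.70)(0.80) − (-0.40)(-0.25) = 0.4600
  C_12 = −[(0.00)(0.80) − (-0.40)(-0.30)] = 0.1200
  C_13 = (0.00)(-0.25) − (0.70)(-0.30) = 0.2100
  C_21 = −[(-0.10)(0.80) − (-0.30)(-0.25)] = 0.1550
  C_22 = (0.75)(0.80) − (-0.30)(-0.30) = 0.5100
  C_23 = −[(0.75)(-0.25) − (-0.10)(-0.30)] = 0.2175
  C_31 = (-0.10)(-0.40) − (-0.30)(0.70) = 0.2500
  C_32 = −[(0.75)(-0.40) − (-0.30)(0.00)] = 0.3000
  C_33 = (0.75)(0.70) − (-0.10)(0.00) = 0.5250
det(I−A) = Σ_j (I−A)_1j·C_1j = (0.75)(0.4600) + (-0.10)(0.1200) + (-0.30)(0.2100) = 0.2700
adj(I−A) = Cᵀ =
  [ 0.4600   0.1550   0.2500]
  [ 0.1200   0.5100   0.3000]
  [ 0.2100   0.2175   0.5250]
(I − A)⁻¹ = adj(I−A) / det(I−A) ≈
  [   1.7037     0.5741     0.9259]
  [   0.4444     1.8889     1.1111]
  [   0.7778     0.8056     1.9444]
First solve x = (I − A)⁻¹ d = adj(I−A)·d / det(I−A); in particular x_3 = (0.2100·620 + 0.2175·840 + 0.5250·800) / 0.2700 = 732.90 / 0.2700 ≈ 2714.444.
Intermediate flow from 3 to 3: z_33 = a_33 · x_3 = 0.20 × 732.90 / 0.2700 = 146.58 / 0.2700 ≈ 542.9.

z_33 = 542.9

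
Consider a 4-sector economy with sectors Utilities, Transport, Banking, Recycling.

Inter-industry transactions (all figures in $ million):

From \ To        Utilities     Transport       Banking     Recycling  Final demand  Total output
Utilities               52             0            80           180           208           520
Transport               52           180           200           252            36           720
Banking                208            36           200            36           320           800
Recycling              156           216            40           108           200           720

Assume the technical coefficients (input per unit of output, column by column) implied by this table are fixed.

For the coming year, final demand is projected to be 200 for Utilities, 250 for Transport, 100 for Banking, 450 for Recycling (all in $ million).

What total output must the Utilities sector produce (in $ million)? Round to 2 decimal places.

Technical coefficients a_ij = z_ij / X_j:
  a_11 = 52/520 = 0.10, a_21 = 52/520 = 0.10, a_31 = 208/520 = 0.40, a_41 = 156/520 = 0.30
  a_12 = 0/720 = 0.00, a_22 = 180/720 = 0.25, a_32 = 36/720 = 0.05, a_42 = 216/720 = 0.30
  a_13 = 80/800 = 0.10, a_23 = 200/800 = 0.25, a_33 = 200/800 = 0.25, a_43 = 40/800 = 0.05
  a_14 = 180/720 = 0.25, a_24 = 252/720 = 0.35, a_34 = 36/720 = 0.05, a_44 = 108/720 = 0.15
I − A =
  [   0.90     0.00    -0.10    -0.25]
  [  -0.10     0.75    -0.25    -0.35]
  [  -0.40    -0.05     0.75    -0.05]
  [  -0.30    -0.30    -0.05     0.85]
Compute the cofactors C_ij = (−1)^(i+j)·(3×3 minor ij) of I−A; the adjugate is their transpose:
adj(I−A) = Cᵀ =
  [ 0.382250   0.062625   0.081375   0.143000]
  [ 0.238000   0.474750   0.208500   0.277750]
  [ 0.235250   0.078000   0.415500   0.125750]
  [ 0.232750   0.194250   0.126750   0.464500]
det(I−A) = Σ_j (I−A)_1j·C_1j = (0.90)(0.382250) + (0.00)(0.238000) + (-0.10)(0.235250) + (-0.25)(0.232750) = 0.2623125
(I − A)⁻¹ = adj(I−A) / det(I−A) ≈
  [   1.4572     0.2387     0.3102     0.5452]
  [   0.9073     1.8099     0.7949     1.0589]
  [   0.8968     0.2974     1.5840     0.4794]
  [   0.8873     0.7405     0.4832     1.7708]
x = (I − A)⁻¹ d = adj(I−A)·d / det(I−A), with det(I−A) = 0.2623125:
  x_1 = (0.382250·200 + 0.062625·250 + 0.081375·100 + 0.143000·450) / 0.2623125 = 164.59375 / 0.2623125 ≈ 627.47
  x_2 = (0.238000·200 + 0.474750·250 + 0.208500·100 + 0.277750·450) / 0.2623125 = 312.125 / 0.2623125 ≈ 1189.90
  x_3 = (0.235250·200 + 0.078000·250 + 0.415500·100 + 0.125750·450) / 0.2623125 = 164.6875 / 0.2623125 ≈ 627.83
  x_4 = (0.232750·200 + 0.194250·250 + 0.126750·100 + 0.464500·450) / 0.2623125 = 316.8125 / 0.2623125 ≈ 1207.77

x_1 = 627.47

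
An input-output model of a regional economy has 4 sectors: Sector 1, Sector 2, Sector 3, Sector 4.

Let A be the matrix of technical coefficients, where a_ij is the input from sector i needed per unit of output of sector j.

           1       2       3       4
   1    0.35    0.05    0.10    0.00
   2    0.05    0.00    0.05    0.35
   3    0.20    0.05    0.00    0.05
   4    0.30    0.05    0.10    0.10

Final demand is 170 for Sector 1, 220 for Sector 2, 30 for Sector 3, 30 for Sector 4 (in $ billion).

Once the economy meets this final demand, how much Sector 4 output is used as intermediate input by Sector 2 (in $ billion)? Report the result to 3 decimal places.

I − A =
  [   0.65    -0.05    -0.10     0.00]
  [  -0.05     1.00    -0.05    -0.35]
  [  -0.20    -0.05     1.00    -0.05]
  [  -0.30    -0.05    -0.10     0.90]
Compute the cofactors C_ij = (−1)^(i+j)·(3×3 minor ij) of I−A; the adjugate is their transpose:
adj(I−A) = Cᵀ =
  [ 0.873375   0.049500   0.092250   0.024375]
  [ 0.166500   0.562250   0.067000   0.222375]
  [ 0.199125   0.040625   0.566125   0.047250]
  [ 0.322500   0.052250   0.097375   0.625125]
det(I−A) = Σ_j (I−A)_1j·C_1j = (0.65)(0.873375) + (-0.05)(0.166500) + (-0.10)(0.199125) + (0.00)(0.322500) = 0.53945625
(I − A)⁻¹ = adj(I−A) / det(I−A) ≈
  [   1.6190     0.0918     0.1710     0.0452]
  [   0.3086     1.0423     0.1242     0.4122]
  [   0.3691     0.0753     1.0494     0.0876]
  [   0.5978     0.0969     0.1805     1.1588]
First solve x = (I − A)⁻¹ d = adj(I−A)·d / det(I−A); in particular x_2 = (0.166500·170 + 0.562250·220 + 0.067000·30 + 0.222375·30) / 0.53945625 = 160.68125 / 0.53945625 ≈ 297.85780.
Intermediate flow from 4 to 2: z_42 = a_42 · x_2 = 0.05 × 160.68125 / 0.53945625 = 8.0340625 / 0.53945625 ≈ 14.893.

z_42 = 14.893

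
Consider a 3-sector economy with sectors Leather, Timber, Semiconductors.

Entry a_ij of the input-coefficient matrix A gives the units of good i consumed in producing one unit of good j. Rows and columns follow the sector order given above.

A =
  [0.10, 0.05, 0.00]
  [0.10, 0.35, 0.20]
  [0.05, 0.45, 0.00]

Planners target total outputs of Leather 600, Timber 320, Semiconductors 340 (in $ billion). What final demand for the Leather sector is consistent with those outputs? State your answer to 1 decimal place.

I − A =
  [   0.90    -0.05     0.00]
  [  -0.10     0.65    -0.20]
  [  -0.05    -0.45     1.00]
d = (I − A) x:
  d_L = (+0.90)·600 + (-0.05)·320 + (+0.00)·340 = 524.0
  d_T = (-0.10)·600 + (+0.65)·320 + (-0.20)·340 = 80.0
  d_S = (-0.05)·600 + (-0.45)·320 + (+1.00)·340 = 166.0

d_L = 524.0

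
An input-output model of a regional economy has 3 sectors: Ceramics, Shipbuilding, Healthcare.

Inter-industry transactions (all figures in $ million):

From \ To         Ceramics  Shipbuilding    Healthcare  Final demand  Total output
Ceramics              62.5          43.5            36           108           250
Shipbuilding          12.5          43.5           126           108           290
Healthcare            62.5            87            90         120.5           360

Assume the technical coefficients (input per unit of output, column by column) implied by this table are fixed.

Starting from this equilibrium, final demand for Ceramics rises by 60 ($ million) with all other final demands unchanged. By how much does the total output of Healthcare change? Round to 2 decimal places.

Technical coefficients a_ij = z_ij / X_j:
  a_CC = 62.5/250 = 0.25, a_SC = 12.5/250 = 0.05, a_HC = 62.5/250 = 0.25
  a_CS = 43.5/290 = 0.15, a_SS = 43.5/290 = 0.15, a_HS = 87/290 = 0.30
  a_CH = 36/360 = 0.10, a_SH = 126/360 = 0.35, a_HH = 90/360 = 0.25
I − A =
  [   0.75    -0.15    -0.10]
  [  -0.05     0.85    -0.35]
  [  -0.25    -0.30     0.75]
Cofactors of I−A, C_ij = (−1)^(i+j)·(minor ij) (rows/columns in the sector order above):
  C_11 = (0.85)(0.75) − (-0.35)(-0.30) = 0.5325
  C_12 = −[(-0.05)(0.75) − (-0.35)(-0.25)] = 0.1250
  C_13 = (-0.05)(-0.30) − (0.85)(-0.25) = 0.2275
  C_21 = −[(-0.15)(0.75) − (-0.10)(-0.30)] = 0.1425
  C_22 = (0.75)(0.75) − (-0.10)(-0.25) = 0.5375
  C_23 = −[(0.75)(-0.30) − (-0.15)(-0.25)] = 0.2625
  C_31 = (-0.15)(-0.35) − (-0.10)(0.85) = 0.1375
  C_32 = −[(0.75)(-0.35) − (-0.10)(-0.05)] = 0.2675
  C_33 = (0.75)(0.85) − (-0.15)(-0.05) = 0.6300
det(I−A) = Σ_j (I−A)_1j·C_1j = (0.75)(0.5325) + (-0.15)(0.1250) + (-0.10)(0.2275) = 0.357875
adj(I−A) = Cᵀ =
  [ 0.5325   0.1425   0.1375]
  [ 0.1250   0.5375   0.2675]
  [ 0.2275   0.2625   0.6300]
(I − A)⁻¹ = adj(I−A) / det(I−A) ≈
  [   1.4879     0.3982     0.3842]
  [   0.3493     1.5019     0.7475]
  [   0.6357     0.7335     1.7604]
Δx = (I − A)⁻¹ Δd with Δd having +60 in the Ceramics component and 0 elsewhere.
So Δx_H = L_HC · (+60), where L_HC = adj(I−A)_HC / det(I−A) = 0.2275 / 0.357875.
Δx_H = 0.2275 × (+60) / 0.357875 = 13.65 / 0.357875 ≈ 38.14.

Δx_H = 38.14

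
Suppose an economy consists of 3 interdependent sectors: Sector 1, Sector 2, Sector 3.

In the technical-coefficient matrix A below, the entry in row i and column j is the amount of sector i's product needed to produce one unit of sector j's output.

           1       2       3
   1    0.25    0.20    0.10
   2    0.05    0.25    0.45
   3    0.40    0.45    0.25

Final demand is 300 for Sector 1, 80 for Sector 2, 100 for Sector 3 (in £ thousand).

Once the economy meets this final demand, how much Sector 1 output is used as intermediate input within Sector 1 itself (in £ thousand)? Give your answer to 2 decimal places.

z_11 = 180.31

I − A =
  [   0.75    -0.20    -0.10]
  [  -0.05     0.75    -0.45]
  [  -0.40    -0.45     0.75]
Cofactors of I−A, C_ij = (−1)^(i+j)·(minor ij) (rows/columns in the sector order above):
  C_11 = (0.75)(0.75) − (-0.45)(-0.45) = 0.3600
  C_12 = −[(-0.05)(0.75) − (-0.45)(-0.40)] = 0.2175
  C_13 = (-0.05)(-0.45) − (0.75)(-0.40) = 0.3225
  C_21 = −[(-0.20)(0.75) − (-0.10)(-0.45)] = 0.1950
  C_22 = (0.75)(0.75) − (-0.10)(-0.40) = 0.5225
  C_23 = −[(0.75)(-0.45) − (-0.20)(-0.40)] = 0.4175
  C_31 = (-0.20)(-0.45) − (-0.10)(0.75) = 0.1650
  C_32 = −[(0.75)(-0.45) − (-0.10)(-0.05)] = 0.3425
  C_33 = (0.75)(0.75) − (-0.20)(-0.05) = 0.5525
det(I−A) = Σ_j (I−A)_1j·C_1j = (0.75)(0.3600) + (-0.20)(0.2175) + (-0.10)(0.3225) = 0.19425
adj(I−A) = Cᵀ =
  [ 0.3600   0.1950   0.1650]
  [ 0.2175   0.5225   0.3425]
  [ 0.3225   0.4175   0.5525]
(I − A)⁻¹ = adj(I−A) / det(I−A) ≈
  [   1.8533     1.0039     0.8494]
  [   1.1197     2.6898     1.7632]
  [   1.6602     2.1493     2.8443]
First solve x = (I − A)⁻¹ d = adj(I−A)·d / det(I−A); in particular x_1 = (0.3600·300 + 0.1950·80 + 0.1650·100) / 0.19425 = 140.10 / 0.19425 ≈ 721.2355.
Intermediate flow from 1 to 1: z_11 = a_11 · x_1 = 0.25 × 140.10 / 0.19425 = 35.025 / 0.19425 ≈ 180.31.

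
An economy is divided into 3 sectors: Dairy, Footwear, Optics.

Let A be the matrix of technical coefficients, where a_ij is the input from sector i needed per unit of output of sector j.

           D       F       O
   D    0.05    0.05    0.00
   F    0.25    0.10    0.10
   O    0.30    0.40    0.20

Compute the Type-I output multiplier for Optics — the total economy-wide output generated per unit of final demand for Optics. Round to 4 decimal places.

m_O = 1.4854

I − A =
  [   0.95    -0.05     0.00]
  [  -0.25     0.90    -0.10]
  [  -0.30    -0.40     0.80]
Cofactors of I−A, C_ij = (−1)^(i+j)·(minor ij) (rows/columns in the sector order above):
  C_11 = (0.90)(0.80) − (-0.10)(-0.40) = 0.6800
  C_12 = −[(-0.25)(0.80) − (-0.10)(-0.30)] = 0.2300
  C_13 = (-0.25)(-0.40) − (0.90)(-0.30) = 0.3700
  C_21 = −[(-0.05)(0.80) − (0.00)(-0.40)] = 0.0400
  C_22 = (0.95)(0.80) − (0.00)(-0.30) = 0.7600
  C_23 = −[(0.95)(-0.40) − (-0.05)(-0.30)] = 0.3950
  C_31 = (-0.05)(-0.10) − (0.00)(0.90) = 0.0050
  C_32 = −[(0.95)(-0.10) − (0.00)(-0.25)] = 0.0950
  C_33 = (0.95)(0.90) − (-0.05)(-0.25) = 0.8425
det(I−A) = Σ_j (I−A)_1j·C_1j = (0.95)(0.6800) + (-0.05)(0.2300) + (0.00)(0.3700) = 0.6345
adj(I−A) = Cᵀ =
  [ 0.6800   0.0400   0.0050]
  [ 0.2300   0.7600   0.0950]
  [ 0.3700   0.3950   0.8425]
(I − A)⁻¹ = adj(I−A) / det(I−A) ≈
  [   1.07171     0.06304     0.00788]
  [   0.36249     1.19779     0.14972]
  [   0.58314     0.62254     1.32782]
The output multiplier for sector j is the column-j sum of the Leontief inverse (I − A)⁻¹ = adj(I−A) / det(I−A).
Column O of adj(I−A): (0.0050, 0.0950, 0.8425); det(I−A) = 0.6345.
m_O = (0.0050 + 0.0950 + 0.8425) / 0.6345 = 0.9425 / 0.6345 ≈ 1.4854.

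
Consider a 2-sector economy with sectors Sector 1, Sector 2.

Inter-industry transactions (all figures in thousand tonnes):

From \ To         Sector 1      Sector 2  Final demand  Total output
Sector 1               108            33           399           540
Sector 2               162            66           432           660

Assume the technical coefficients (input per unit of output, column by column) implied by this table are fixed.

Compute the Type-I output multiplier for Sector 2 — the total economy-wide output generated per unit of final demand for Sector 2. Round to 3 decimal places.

m_2 = 1.206

Technical coefficients a_ij = z_ij / X_j:
  a_11 = 108/540 = 0.20, a_21 = 162/540 = 0.30
  a_12 = 33/660 = 0.05, a_22 = 66/660 = 0.10
I − A =
  [   0.80    -0.05]
  [  -0.30     0.90]
det(I−A) = (0.80)(0.90) − (-0.05)(-0.30) = 0.7050
adj(I−A) = [[0.90, 0.05], [0.30, 0.80]]
(I − A)⁻¹ = adj(I−A) / det(I−A) ≈
  [   1.2766     0.0709]
  [   0.4255     1.1348]
The output multiplier for sector j is the column-j sum of the Leontief inverse (I − A)⁻¹ = adj(I−A) / det(I−A).
Column 2 of adj(I−A): (0.05, 0.80); det(I−A) = 0.7050.
m_2 = (0.05 + 0.80) / 0.7050 = 0.85 / 0.7050 ≈ 1.206.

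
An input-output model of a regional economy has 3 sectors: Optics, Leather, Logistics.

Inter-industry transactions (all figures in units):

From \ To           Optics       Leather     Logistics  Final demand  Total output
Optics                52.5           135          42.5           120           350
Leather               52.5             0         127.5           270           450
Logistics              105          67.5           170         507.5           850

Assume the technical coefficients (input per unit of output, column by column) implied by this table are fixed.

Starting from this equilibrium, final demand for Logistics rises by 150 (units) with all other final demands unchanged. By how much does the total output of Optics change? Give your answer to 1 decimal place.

Technical coefficients a_ij = z_ij / X_j:
  a_11 = 52.5/350 = 0.15, a_21 = 52.5/350 = 0.15, a_31 = 105/350 = 0.30
  a_12 = 135/450 = 0.30, a_22 = 0/450 = 0.00, a_32 = 67.5/450 = 0.15
  a_13 = 42.5/850 = 0.05, a_23 = 127.5/850 = 0.15, a_33 = 170/850 = 0.20
I − A =
  [   0.85    -0.30    -0.05]
  [  -0.15     1.00    -0.15]
  [  -0.30    -0.15     0.80]
Cofactors of I−A, C_ij = (−1)^(i+j)·(minor ij) (rows/columns in the sector order above):
  C_11 = (1.00)(0.80) − (-0.15)(-0.15) = 0.7775
  C_12 = −[(-0.15)(0.80) − (-0.15)(-0.30)] = 0.1650
  C_13 = (-0.15)(-0.15) − (1.00)(-0.30) = 0.3225
  C_21 = −[(-0.30)(0.80) − (-0.05)(-0.15)] = 0.2475
  C_22 = (0.85)(0.80) − (-0.05)(-0.30) = 0.6650
  C_23 = −[(0.85)(-0.15) − (-0.30)(-0.30)] = 0.2175
  C_31 = (-0.30)(-0.15) − (-0.05)(1.00) = 0.0950
  C_32 = −[(0.85)(-0.15) − (-0.05)(-0.15)] = 0.1350
  C_33 = (0.85)(1.00) − (-0.30)(-0.15) = 0.8050
det(I−A) = Σ_j (I−A)_1j·C_1j = (0.85)(0.7775) + (-0.30)(0.1650) + (-0.05)(0.3225) = 0.59525
adj(I−A) = Cᵀ =
  [ 0.7775   0.2475   0.0950]
  [ 0.1650   0.6650   0.1350]
  [ 0.3225   0.2175   0.8050]
(I − A)⁻¹ = adj(I−A) / det(I−A) ≈
  [   1.3062     0.4158     0.1596]
  [   0.2772     1.1172     0.2268]
  [   0.5418     0.3654     1.3524]
Δx = (I − A)⁻¹ Δd with Δd having +150 in the Logistics component and 0 elsewhere.
So Δx_1 = L_13 · (+150), where L_13 = adj(I−A)_13 / det(I−A) = 0.0950 / 0.59525.
Δx_1 = 0.0950 × (+150) / 0.59525 = 14.25 / 0.59525 ≈ 23.9.

Δx_1 = 23.9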